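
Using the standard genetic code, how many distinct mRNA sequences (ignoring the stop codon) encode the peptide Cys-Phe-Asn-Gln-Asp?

Cys: 2 codons.
Phe: 2 codons.
Asn: 2 codons.
Gln: 2 codons.
Asp: 2 codons.
2 × 2 × 2 × 2 × 2 = 32.

32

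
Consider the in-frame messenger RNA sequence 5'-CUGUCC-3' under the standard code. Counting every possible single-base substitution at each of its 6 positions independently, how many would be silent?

7

Codon 1 (CUG, Leu): 4 synonymous substitutions.
Codon 2 (UCC, Ser): 3 synonymous substitutions.
Total: 4 + 3 = 7.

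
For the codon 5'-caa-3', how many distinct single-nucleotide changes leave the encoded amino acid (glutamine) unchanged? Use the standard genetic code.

Position 1: none → 0 synonymous.
Position 2: none → 0 synonymous.
Position 3: CAG → 1 synonymous.
Total: 0 + 0 + 1 = 1.

1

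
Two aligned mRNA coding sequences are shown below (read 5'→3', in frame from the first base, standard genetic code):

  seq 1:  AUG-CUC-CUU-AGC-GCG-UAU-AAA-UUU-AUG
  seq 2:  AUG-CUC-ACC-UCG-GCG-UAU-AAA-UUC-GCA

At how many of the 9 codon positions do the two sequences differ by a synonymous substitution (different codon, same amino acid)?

2

Codon 1: AUG Met / AUG Met — identical.
Codon 2: CUC Leu / CUC Leu — identical.
Codon 3: CUU Leu / ACC Thr — nonsynonymous.
Codon 4: AGC Ser / UCG Ser — synonymous.
Codon 5: GCG Ala / GCG Ala — identical.
Codon 6: UAU Tyr / UAU Tyr — identical.
Codon 7: AAA Lys / AAA Lys — identical.
Codon 8: UUU Phe / UUC Phe — synonymous.
Codon 9: AUG Met / GCA Ala — nonsynonymous.
Synonymous differences: 2.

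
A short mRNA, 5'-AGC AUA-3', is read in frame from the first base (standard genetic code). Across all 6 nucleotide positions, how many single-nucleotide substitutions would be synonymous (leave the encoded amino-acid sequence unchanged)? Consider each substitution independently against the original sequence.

Codon 1 (AGC, Ser): 1 synonymous substitution.
Codon 2 (AUA, Ile): 2 synonymous substitutions.
Total: 1 + 2 = 3.

3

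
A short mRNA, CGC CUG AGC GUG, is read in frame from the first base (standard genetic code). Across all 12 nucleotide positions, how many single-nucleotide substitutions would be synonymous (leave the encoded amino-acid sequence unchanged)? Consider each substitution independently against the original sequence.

Codon 1 (CGC, Arg): 3 synonymous substitutions.
Codon 2 (CUG, Leu): 4 synonymous substitutions.
Codon 3 (AGC, Ser): 1 synonymous substitution.
Codon 4 (GUG, Val): 3 synonymous substitutions.
Total: 3 + 4 + 1 + 3 = 11.

11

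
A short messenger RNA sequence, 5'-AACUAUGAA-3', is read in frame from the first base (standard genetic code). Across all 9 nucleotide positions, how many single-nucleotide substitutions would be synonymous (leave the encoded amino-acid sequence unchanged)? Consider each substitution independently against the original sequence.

3

Codon 1 (AAC, Asn): 1 synonymous substitution.
Codon 2 (UAU, Tyr): 1 synonymous substitution.
Codon 3 (GAA, Glu): 1 synonymous substitution.
Total: 1 + 1 + 1 = 3.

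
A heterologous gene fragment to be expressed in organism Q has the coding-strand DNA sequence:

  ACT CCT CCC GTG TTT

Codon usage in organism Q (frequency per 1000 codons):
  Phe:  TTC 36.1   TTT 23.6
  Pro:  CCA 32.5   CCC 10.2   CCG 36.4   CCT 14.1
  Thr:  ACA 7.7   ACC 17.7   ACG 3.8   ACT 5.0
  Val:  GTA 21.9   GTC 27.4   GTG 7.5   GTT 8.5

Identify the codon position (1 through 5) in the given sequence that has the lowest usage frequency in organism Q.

Codon 1 ACT (Thr): 5.0 per 1000.
Codon 2 CCT (Pro): 14.1 per 1000.
Codon 3 CCC (Pro): 10.2 per 1000.
Codon 4 GTG (Val): 7.5 per 1000.
Codon 5 TTT (Phe): 23.6 per 1000.
Lowest frequency is 5.0 at codon 1.

1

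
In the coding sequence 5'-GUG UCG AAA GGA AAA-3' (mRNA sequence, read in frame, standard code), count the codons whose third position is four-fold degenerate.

Codon 1 GUG (Val): third position 4-fold.
Codon 2 UCG (Ser): third position 4-fold.
Codon 3 AAA (Lys): third position 2-fold.
Codon 4 GGA (Gly): third position 4-fold.
Codon 5 AAA (Lys): third position 2-fold.
Four-fold degenerate third positions: 3.

3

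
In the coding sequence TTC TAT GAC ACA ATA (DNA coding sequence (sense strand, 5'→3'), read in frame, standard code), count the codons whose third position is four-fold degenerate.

Codon 1 TTC (Phe): third position 2-fold.
Codon 2 TAT (Tyr): third position 2-fold.
Codon 3 GAC (Asp): third position 2-fold.
Codon 4 ACA (Thr): third position 4-fold.
Codon 5 ATA (Ile): third position 3-fold.
Four-fold degenerate third positions: 1.

1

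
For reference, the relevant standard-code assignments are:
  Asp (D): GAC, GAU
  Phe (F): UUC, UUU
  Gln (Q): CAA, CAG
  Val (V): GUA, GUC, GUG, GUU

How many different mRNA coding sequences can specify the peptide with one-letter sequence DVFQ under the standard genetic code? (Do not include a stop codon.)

32

Asp: 2 codons.
Val: 4 codons.
Phe: 2 codons.
Gln: 2 codons.
2 × 4 × 2 × 2 = 32.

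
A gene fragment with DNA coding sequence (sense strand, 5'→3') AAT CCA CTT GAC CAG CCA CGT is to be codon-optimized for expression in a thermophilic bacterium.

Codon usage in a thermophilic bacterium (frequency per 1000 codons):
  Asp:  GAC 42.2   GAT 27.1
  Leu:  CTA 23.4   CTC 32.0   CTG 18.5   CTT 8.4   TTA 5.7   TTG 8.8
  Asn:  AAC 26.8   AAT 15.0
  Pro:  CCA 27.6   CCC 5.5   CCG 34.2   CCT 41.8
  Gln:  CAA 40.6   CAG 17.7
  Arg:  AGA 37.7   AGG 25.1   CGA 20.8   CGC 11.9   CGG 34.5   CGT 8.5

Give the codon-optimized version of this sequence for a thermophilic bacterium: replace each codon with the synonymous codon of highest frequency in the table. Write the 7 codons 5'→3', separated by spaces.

Codon 1 (Asn): best is AAC at 26.8.
Codon 2 (Pro): best is CCT at 41.8.
Codon 3 (Leu): best is CTC at 32.0.
Codon 4 (Asp): best is GAC at 42.2.
Codon 5 (Gln): best is CAA at 40.6.
Codon 6 (Pro): best is CCT at 41.8.
Codon 7 (Arg): best is AGA at 37.7.

AAC CCT CTC GAC CAA CCT AGA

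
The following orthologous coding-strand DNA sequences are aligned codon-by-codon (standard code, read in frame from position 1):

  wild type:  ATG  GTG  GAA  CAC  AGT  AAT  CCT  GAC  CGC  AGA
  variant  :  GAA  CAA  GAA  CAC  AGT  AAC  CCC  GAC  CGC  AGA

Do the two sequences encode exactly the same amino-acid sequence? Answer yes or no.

Codon 1: ATG Met / GAA Glu — nonsynonymous.
Codon 2: GTG Val / CAA Gln — nonsynonymous.
Codon 3: GAA Glu / GAA Glu — identical.
Codon 4: CAC His / CAC His — identical.
Codon 5: AGT Ser / AGT Ser — identical.
Codon 6: AAT Asn / AAC Asn — synonymous.
Codon 7: CCT Pro / CCC Pro — synonymous.
Codon 8: GAC Asp / GAC Asp — identical.
Codon 9: CGC Arg / CGC Arg — identical.
Codon 10: AGA Arg / AGA Arg — identical.
Nonsynonymous differences: 2 → different protein.

no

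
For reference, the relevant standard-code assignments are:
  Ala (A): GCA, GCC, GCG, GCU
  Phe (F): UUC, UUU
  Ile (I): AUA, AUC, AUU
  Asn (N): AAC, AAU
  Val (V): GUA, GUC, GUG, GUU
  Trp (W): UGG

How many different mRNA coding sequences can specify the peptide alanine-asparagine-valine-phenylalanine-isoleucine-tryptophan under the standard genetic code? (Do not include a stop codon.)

192

Ala: 4 codons.
Asn: 2 codons.
Val: 4 codons.
Phe: 2 codons.
Ile: 3 codons.
Trp: 1 codon.
4 × 2 × 4 × 2 × 3 × 1 = 192.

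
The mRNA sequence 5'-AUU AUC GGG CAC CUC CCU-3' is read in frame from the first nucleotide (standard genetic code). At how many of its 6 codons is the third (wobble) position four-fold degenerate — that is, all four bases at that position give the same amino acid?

3

Codon 1 AUU (Ile): third position 3-fold.
Codon 2 AUC (Ile): third position 3-fold.
Codon 3 GGG (Gly): third position 4-fold.
Codon 4 CAC (His): third position 2-fold.
Codon 5 CUC (Leu): third position 4-fold.
Codon 6 CCU (Pro): third position 4-fold.
Four-fold degenerate third positions: 3.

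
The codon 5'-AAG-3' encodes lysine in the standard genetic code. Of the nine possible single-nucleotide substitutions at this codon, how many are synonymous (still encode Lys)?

1

Position 1: none → 0 synonymous.
Position 2: none → 0 synonymous.
Position 3: AAA → 1 synonymous.
Total: 0 + 0 + 1 = 1.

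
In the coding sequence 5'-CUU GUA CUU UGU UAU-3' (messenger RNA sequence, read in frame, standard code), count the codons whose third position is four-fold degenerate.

Codon 1 CUU (Leu): third position 4-fold.
Codon 2 GUA (Val): third position 4-fold.
Codon 3 CUU (Leu): third position 4-fold.
Codon 4 UGU (Cys): third position 2-fold.
Codon 5 UAU (Tyr): third position 2-fold.
Four-fold degenerate third positions: 3.

3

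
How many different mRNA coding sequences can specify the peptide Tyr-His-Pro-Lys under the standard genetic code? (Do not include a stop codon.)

32

Tyr: 2 codons.
His: 2 codons.
Pro: 4 codons.
Lys: 2 codons.
2 × 2 × 4 × 2 = 32.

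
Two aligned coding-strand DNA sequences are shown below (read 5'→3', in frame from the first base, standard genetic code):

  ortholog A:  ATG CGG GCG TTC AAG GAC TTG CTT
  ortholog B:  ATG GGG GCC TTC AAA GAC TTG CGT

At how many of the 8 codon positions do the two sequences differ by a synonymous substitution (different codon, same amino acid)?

Codon 1: ATG Met / ATG Met — identical.
Codon 2: CGG Arg / GGG Gly — nonsynonymous.
Codon 3: GCG Ala / GCC Ala — synonymous.
Codon 4: TTC Phe / TTC Phe — identical.
Codon 5: AAG Lys / AAA Lys — synonymous.
Codon 6: GAC Asp / GAC Asp — identical.
Codon 7: TTG Leu / TTG Leu — identical.
Codon 8: CTT Leu / CGT Arg — nonsynonymous.
Synonymous differences: 2.

2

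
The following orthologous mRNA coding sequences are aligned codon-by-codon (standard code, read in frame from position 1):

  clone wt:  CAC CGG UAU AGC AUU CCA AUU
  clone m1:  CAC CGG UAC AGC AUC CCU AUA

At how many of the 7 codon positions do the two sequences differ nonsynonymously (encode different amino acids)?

Codon 1: CAC His / CAC His — identical.
Codon 2: CGG Arg / CGG Arg — identical.
Codon 3: UAU Tyr / UAC Tyr — synonymous.
Codon 4: AGC Ser / AGC Ser — identical.
Codon 5: AUU Ile / AUC Ile — synonymous.
Codon 6: CCA Pro / CCU Pro — synonymous.
Codon 7: AUU Ile / AUA Ile — synonymous.
Nonsynonymous differences: 0.

0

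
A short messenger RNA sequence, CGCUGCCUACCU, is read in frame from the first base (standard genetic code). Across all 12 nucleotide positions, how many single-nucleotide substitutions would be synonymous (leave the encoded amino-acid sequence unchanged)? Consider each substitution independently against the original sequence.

11

Codon 1 (CGC, Arg): 3 synonymous substitutions.
Codon 2 (UGC, Cys): 1 synonymous substitution.
Codon 3 (CUA, Leu): 4 synonymous substitutions.
Codon 4 (CCU, Pro): 3 synonymous substitutions.
Total: 3 + 1 + 4 + 3 = 11.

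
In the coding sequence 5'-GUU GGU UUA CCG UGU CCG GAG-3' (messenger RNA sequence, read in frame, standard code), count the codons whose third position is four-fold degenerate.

Codon 1 GUU (Val): third position 4-fold.
Codon 2 GGU (Gly): third position 4-fold.
Codon 3 UUA (Leu): third position 2-fold.
Codon 4 CCG (Pro): third position 4-fold.
Codon 5 UGU (Cys): third position 2-fold.
Codon 6 CCG (Pro): third position 4-fold.
Codon 7 GAG (Glu): third position 2-fold.
Four-fold degenerate third positions: 4.

4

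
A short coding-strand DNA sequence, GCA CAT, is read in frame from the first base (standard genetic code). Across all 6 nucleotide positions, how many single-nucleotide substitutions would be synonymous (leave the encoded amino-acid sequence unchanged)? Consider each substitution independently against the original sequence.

Codon 1 (GCA, Ala): 3 synonymous substitutions.
Codon 2 (CAT, His): 1 synonymous substitution.
Total: 3 + 1 = 4.

4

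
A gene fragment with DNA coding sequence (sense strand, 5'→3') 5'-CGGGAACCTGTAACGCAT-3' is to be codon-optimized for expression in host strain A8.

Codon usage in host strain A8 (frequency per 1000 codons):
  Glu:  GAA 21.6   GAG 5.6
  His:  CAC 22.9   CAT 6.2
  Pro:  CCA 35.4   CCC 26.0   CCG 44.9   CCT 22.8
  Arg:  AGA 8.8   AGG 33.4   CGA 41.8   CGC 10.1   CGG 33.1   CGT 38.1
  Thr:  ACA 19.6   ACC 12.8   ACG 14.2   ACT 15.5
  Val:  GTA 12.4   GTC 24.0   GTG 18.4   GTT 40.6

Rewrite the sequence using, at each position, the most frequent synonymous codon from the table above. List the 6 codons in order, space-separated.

Codon 1 (Arg): best is CGA at 41.8.
Codon 2 (Glu): best is GAA at 21.6.
Codon 3 (Pro): best is CCG at 44.9.
Codon 4 (Val): best is GTT at 40.6.
Codon 5 (Thr): best is ACA at 19.6.
Codon 6 (His): best is CAC at 22.9.

CGA GAA CCG GTT ACA CAC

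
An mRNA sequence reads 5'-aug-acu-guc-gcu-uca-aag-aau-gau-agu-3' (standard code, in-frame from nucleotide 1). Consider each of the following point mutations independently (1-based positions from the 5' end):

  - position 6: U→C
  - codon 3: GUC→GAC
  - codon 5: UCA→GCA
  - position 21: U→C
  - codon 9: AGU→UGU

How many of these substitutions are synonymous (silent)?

2

Codon 2: ACU (Thr) → ACC (Thr) — synonymous.
Codon 3: GUC (Val) → GAC (Asp) — missense.
Codon 5: UCA (Ser) → GCA (Ala) — missense.
Codon 7: AAU (Asn) → AAC (Asn) — synonymous.
Codon 9: AGU (Ser) → UGU (Cys) — missense.
Synonymous: 2 of 5.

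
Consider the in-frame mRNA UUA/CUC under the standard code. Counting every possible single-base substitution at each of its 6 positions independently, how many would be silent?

5

Codon 1 (UUA, Leu): 2 synonymous substitutions.
Codon 2 (CUC, Leu): 3 synonymous substitutions.
Total: 2 + 3 = 5.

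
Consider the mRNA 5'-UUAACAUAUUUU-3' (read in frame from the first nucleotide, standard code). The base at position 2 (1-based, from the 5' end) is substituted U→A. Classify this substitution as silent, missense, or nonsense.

nonsense

Position 2 falls in codon 1: UUA → Leu.
After the substitution the codon is UAA → Stop.
The new codon is a stop codon, so this is a nonsense mutation.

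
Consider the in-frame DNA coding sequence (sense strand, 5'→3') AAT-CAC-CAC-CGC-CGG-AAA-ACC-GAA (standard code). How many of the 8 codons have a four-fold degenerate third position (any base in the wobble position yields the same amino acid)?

3

Codon 1 AAT (Asn): third position 2-fold.
Codon 2 CAC (His): third position 2-fold.
Codon 3 CAC (His): third position 2-fold.
Codon 4 CGC (Arg): third position 4-fold.
Codon 5 CGG (Arg): third position 4-fold.
Codon 6 AAA (Lys): third position 2-fold.
Codon 7 ACC (Thr): third position 4-fold.
Codon 8 GAA (Glu): third position 2-fold.
Four-fold degenerate third positions: 3.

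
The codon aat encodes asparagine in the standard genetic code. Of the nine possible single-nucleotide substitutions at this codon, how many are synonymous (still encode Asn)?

Position 1: none → 0 synonymous.
Position 2: none → 0 synonymous.
Position 3: AAC → 1 synonymous.
Total: 0 + 0 + 1 = 1.

1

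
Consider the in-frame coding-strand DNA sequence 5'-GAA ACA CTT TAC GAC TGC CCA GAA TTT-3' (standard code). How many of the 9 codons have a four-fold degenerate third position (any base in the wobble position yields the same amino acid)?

3

Codon 1 GAA (Glu): third position 2-fold.
Codon 2 ACA (Thr): third position 4-fold.
Codon 3 CTT (Leu): third position 4-fold.
Codon 4 TAC (Tyr): third position 2-fold.
Codon 5 GAC (Asp): third position 2-fold.
Codon 6 TGC (Cys): third position 2-fold.
Codon 7 CCA (Pro): third position 4-fold.
Codon 8 GAA (Glu): third position 2-fold.
Codon 9 TTT (Phe): third position 2-fold.
Four-fold degenerate third positions: 3.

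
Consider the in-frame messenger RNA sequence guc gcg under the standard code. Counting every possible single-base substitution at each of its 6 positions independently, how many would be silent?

6

Codon 1 (GUC, Val): 3 synonymous substitutions.
Codon 2 (GCG, Ala): 3 synonymous substitutions.
Total: 3 + 3 = 6.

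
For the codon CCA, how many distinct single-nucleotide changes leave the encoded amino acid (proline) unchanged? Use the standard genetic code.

Position 1: none → 0 synonymous.
Position 2: none → 0 synonymous.
Position 3: CCU, CCC, CCG → 3 synonymous.
Total: 0 + 0 + 3 = 3.

3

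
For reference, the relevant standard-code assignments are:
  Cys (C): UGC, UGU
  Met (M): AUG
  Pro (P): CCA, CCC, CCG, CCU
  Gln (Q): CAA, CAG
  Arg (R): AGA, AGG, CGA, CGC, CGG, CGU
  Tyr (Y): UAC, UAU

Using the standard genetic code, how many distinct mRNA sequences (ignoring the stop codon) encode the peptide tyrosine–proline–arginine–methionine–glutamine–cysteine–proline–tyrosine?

1536

Tyr: 2 codons.
Pro: 4 codons.
Arg: 6 codons.
Met: 1 codon.
Gln: 2 codons.
Cys: 2 codons.
Pro: 4 codons.
Tyr: 2 codons.
2 × 4 × 6 × 1 × 2 × 2 × 4 × 2 = 1536.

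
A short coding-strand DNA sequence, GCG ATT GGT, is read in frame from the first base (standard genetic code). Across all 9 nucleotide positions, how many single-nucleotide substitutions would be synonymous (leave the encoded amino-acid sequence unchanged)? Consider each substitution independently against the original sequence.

8

Codon 1 (GCG, Ala): 3 synonymous substitutions.
Codon 2 (ATT, Ile): 2 synonymous substitutions.
Codon 3 (GGT, Gly): 3 synonymous substitutions.
Total: 3 + 2 + 3 = 8.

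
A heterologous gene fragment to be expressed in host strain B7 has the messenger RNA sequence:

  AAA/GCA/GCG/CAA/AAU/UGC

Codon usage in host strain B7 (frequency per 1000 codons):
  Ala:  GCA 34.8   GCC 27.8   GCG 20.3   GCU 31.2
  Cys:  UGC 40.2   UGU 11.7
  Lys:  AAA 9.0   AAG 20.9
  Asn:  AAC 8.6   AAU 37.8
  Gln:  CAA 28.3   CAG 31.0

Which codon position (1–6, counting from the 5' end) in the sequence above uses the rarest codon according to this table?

Codon 1 AAA (Lys): 9.0 per 1000.
Codon 2 GCA (Ala): 34.8 per 1000.
Codon 3 GCG (Ala): 20.3 per 1000.
Codon 4 CAA (Gln): 28.3 per 1000.
Codon 5 AAU (Asn): 37.8 per 1000.
Codon 6 UGC (Cys): 40.2 per 1000.
Lowest frequency is 9.0 at codon 1.

1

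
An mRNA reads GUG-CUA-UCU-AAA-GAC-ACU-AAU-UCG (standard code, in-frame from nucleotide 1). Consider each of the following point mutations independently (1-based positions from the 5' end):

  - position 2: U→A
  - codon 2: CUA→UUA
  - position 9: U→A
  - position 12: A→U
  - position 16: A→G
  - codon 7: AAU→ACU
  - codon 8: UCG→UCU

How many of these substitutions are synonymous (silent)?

3

Codon 1: GUG (Val) → GAG (Glu) — missense.
Codon 2: CUA (Leu) → UUA (Leu) — synonymous.
Codon 3: UCU (Ser) → UCA (Ser) — synonymous.
Codon 4: AAA (Lys) → AAU (Asn) — missense.
Codon 6: ACU (Thr) → GCU (Ala) — missense.
Codon 7: AAU (Asn) → ACU (Thr) — missense.
Codon 8: UCG (Ser) → UCU (Ser) — synonymous.
Synonymous: 3 of 7.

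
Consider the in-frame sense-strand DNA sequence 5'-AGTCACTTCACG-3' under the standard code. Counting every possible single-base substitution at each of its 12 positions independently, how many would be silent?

Codon 1 (AGT, Ser): 1 synonymous substitution.
Codon 2 (CAC, His): 1 synonymous substitution.
Codon 3 (TTC, Phe): 1 synonymous substitution.
Codon 4 (ACG, Thr): 3 synonymous substitutions.
Total: 1 + 1 + 1 + 3 = 6.

6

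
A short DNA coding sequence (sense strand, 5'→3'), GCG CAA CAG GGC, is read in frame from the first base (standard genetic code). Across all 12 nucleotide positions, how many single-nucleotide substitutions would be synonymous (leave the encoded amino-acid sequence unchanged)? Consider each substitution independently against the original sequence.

Codon 1 (GCG, Ala): 3 synonymous substitutions.
Codon 2 (CAA, Gln): 1 synonymous substitution.
Codon 3 (CAG, Gln): 1 synonymous substitution.
Codon 4 (GGC, Gly): 3 synonymous substitutions.
Total: 3 + 1 + 1 + 3 = 8.

8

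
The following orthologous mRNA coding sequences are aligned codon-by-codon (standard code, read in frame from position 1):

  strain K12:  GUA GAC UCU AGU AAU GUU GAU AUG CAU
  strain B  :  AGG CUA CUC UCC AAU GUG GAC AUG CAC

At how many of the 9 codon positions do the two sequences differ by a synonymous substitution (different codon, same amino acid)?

Codon 1: GUA Val / AGG Arg — nonsynonymous.
Codon 2: GAC Asp / CUA Leu — nonsynonymous.
Codon 3: UCU Ser / CUC Leu — nonsynonymous.
Codon 4: AGU Ser / UCC Ser — synonymous.
Codon 5: AAU Asn / AAU Asn — identical.
Codon 6: GUU Val / GUG Val — synonymous.
Codon 7: GAU Asp / GAC Asp — synonymous.
Codon 8: AUG Met / AUG Met — identical.
Codon 9: CAU His / CAC His — synonymous.
Synonymous differences: 4.

4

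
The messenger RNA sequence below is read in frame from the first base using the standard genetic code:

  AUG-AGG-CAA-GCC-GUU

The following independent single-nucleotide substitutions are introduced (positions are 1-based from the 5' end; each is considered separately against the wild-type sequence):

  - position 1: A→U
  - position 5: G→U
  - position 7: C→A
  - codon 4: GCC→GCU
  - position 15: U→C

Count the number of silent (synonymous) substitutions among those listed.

Codon 1: AUG (Met) → UUG (Leu) — missense.
Codon 2: AGG (Arg) → AUG (Met) — missense.
Codon 3: CAA (Gln) → AAA (Lys) — missense.
Codon 4: GCC (Ala) → GCU (Ala) — synonymous.
Codon 5: GUU (Val) → GUC (Val) — synonymous.
Synonymous: 2 of 5.

2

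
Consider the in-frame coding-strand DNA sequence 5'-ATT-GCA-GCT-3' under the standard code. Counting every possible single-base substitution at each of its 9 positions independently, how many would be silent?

8

Codon 1 (ATT, Ile): 2 synonymous substitutions.
Codon 2 (GCA, Ala): 3 synonymous substitutions.
Codon 3 (GCT, Ala): 3 synonymous substitutions.
Total: 2 + 3 + 3 = 8.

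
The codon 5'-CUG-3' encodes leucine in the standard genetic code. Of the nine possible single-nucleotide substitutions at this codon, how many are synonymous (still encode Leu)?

4

Position 1: UUG → 1 synonymous.
Position 2: none → 0 synonymous.
Position 3: CUU, CUC, CUA → 3 synonymous.
Total: 1 + 0 + 3 = 4.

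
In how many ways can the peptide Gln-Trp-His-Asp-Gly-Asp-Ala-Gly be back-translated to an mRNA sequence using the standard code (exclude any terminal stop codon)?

Gln: 2 codons.
Trp: 1 codon.
His: 2 codons.
Asp: 2 codons.
Gly: 4 codons.
Asp: 2 codons.
Ala: 4 codons.
Gly: 4 codons.
2 × 1 × 2 × 2 × 4 × 2 × 4 × 4 = 1024.

1024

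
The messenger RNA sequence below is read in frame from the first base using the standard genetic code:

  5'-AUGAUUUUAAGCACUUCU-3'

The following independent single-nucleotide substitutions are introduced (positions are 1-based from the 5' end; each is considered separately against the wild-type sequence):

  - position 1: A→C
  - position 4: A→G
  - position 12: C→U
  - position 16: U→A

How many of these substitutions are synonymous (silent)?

1

Codon 1: AUG (Met) → CUG (Leu) — missense.
Codon 2: AUU (Ile) → GUU (Val) — missense.
Codon 4: AGC (Ser) → AGU (Ser) — synonymous.
Codon 6: UCU (Ser) → ACU (Thr) — missense.
Synonymous: 1 of 4.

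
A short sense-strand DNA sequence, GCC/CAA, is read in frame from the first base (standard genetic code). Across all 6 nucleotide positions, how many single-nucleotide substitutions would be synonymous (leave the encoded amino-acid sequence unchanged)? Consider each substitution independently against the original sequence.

Codon 1 (GCC, Ala): 3 synonymous substitutions.
Codon 2 (CAA, Gln): 1 synonymous substitution.
Total: 3 + 1 = 4.

4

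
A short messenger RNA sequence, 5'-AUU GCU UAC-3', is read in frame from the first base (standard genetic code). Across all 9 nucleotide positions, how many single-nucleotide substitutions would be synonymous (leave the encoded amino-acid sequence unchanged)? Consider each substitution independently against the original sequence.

6

Codon 1 (AUU, Ile): 2 synonymous substitutions.
Codon 2 (GCU, Ala): 3 synonymous substitutions.
Codon 3 (UAC, Tyr): 1 synonymous substitution.
Total: 2 + 3 + 1 = 6.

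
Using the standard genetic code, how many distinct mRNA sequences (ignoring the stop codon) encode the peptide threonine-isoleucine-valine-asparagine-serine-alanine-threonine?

Thr: 4 codons.
Ile: 3 codons.
Val: 4 codons.
Asn: 2 codons.
Ser: 6 codons.
Ala: 4 codons.
Thr: 4 codons.
4 × 3 × 4 × 2 × 6 × 4 × 4 = 9216.

9216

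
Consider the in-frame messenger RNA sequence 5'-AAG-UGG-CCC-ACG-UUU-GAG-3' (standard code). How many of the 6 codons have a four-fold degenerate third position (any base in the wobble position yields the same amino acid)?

Codon 1 AAG (Lys): third position 2-fold.
Codon 2 UGG (Trp): third position 1-fold.
Codon 3 CCC (Pro): third position 4-fold.
Codon 4 ACG (Thr): third position 4-fold.
Codon 5 UUU (Phe): third position 2-fold.
Codon 6 GAG (Glu): third position 2-fold.
Four-fold degenerate third positions: 2.

2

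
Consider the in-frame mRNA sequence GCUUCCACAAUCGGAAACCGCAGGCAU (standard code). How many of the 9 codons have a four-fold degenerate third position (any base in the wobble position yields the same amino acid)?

5

Codon 1 GCU (Ala): third position 4-fold.
Codon 2 UCC (Ser): third position 4-fold.
Codon 3 ACA (Thr): third position 4-fold.
Codon 4 AUC (Ile): third position 3-fold.
Codon 5 GGA (Gly): third position 4-fold.
Codon 6 AAC (Asn): third position 2-fold.
Codon 7 CGC (Arg): third position 4-fold.
Codon 8 AGG (Arg): third position 2-fold.
Codon 9 CAU (His): third position 2-fold.
Four-fold degenerate third positions: 5.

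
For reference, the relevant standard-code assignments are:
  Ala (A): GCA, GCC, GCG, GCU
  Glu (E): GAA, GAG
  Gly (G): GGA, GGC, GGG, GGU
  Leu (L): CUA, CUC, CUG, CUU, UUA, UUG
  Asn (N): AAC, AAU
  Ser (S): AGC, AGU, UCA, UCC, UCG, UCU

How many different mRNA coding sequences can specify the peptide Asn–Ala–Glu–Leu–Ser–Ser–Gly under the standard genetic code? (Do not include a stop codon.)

Asn: 2 codons.
Ala: 4 codons.
Glu: 2 codons.
Leu: 6 codons.
Ser: 6 codons.
Ser: 6 codons.
Gly: 4 codons.
2 × 4 × 2 × 6 × 6 × 6 × 4 = 13824.

13824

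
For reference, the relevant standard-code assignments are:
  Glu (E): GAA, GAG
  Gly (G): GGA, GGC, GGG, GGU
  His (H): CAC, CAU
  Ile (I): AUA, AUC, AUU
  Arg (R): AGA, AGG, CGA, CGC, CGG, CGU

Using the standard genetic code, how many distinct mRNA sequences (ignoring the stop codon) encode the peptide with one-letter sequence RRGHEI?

Arg: 6 codons.
Arg: 6 codons.
Gly: 4 codons.
His: 2 codons.
Glu: 2 codons.
Ile: 3 codons.
6 × 6 × 4 × 2 × 2 × 3 = 1728.

1728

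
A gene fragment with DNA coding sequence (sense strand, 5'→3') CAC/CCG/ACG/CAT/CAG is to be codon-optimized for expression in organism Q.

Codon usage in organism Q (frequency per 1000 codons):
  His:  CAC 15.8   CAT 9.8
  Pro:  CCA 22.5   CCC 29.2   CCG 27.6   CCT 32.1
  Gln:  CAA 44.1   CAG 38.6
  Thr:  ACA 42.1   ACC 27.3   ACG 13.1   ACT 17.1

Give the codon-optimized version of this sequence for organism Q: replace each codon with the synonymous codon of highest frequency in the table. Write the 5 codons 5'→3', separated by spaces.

CAC CCT ACA CAC CAA

Codon 1 (His): best is CAC at 15.8.
Codon 2 (Pro): best is CCT at 32.1.
Codon 3 (Thr): best is ACA at 42.1.
Codon 4 (His): best is CAC at 15.8.
Codon 5 (Gln): best is CAA at 44.1.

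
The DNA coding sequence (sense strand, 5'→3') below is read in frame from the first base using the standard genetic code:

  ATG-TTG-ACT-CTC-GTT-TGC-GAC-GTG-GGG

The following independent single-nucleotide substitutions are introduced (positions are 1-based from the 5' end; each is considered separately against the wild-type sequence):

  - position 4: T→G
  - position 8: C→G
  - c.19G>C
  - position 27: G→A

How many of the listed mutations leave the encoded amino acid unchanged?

Codon 2: TTG (Leu) → GTG (Val) — missense.
Codon 3: ACT (Thr) → AGT (Ser) — missense.
Codon 7: GAC (Asp) → CAC (His) — missense.
Codon 9: GGG (Gly) → GGA (Gly) — synonymous.
Synonymous: 1 of 4.

1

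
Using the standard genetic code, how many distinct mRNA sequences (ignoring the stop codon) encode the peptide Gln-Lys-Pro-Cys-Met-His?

Gln: 2 codons.
Lys: 2 codons.
Pro: 4 codons.
Cys: 2 codons.
Met: 1 codon.
His: 2 codons.
2 × 2 × 4 × 2 × 1 × 2 = 64.

64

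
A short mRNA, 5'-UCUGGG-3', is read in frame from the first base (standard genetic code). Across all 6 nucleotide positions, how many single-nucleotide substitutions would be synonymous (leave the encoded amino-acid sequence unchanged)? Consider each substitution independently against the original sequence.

6

Codon 1 (UCU, Ser): 3 synonymous substitutions.
Codon 2 (GGG, Gly): 3 synonymous substitutions.
Total: 3 + 3 = 6.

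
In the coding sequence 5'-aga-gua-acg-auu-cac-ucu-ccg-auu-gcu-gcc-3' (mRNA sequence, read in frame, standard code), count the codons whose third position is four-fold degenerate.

6

Codon 1 AGA (Arg): third position 2-fold.
Codon 2 GUA (Val): third position 4-fold.
Codon 3 ACG (Thr): third position 4-fold.
Codon 4 AUU (Ile): third position 3-fold.
Codon 5 CAC (His): third position 2-fold.
Codon 6 UCU (Ser): third position 4-fold.
Codon 7 CCG (Pro): third position 4-fold.
Codon 8 AUU (Ile): third position 3-fold.
Codon 9 GCU (Ala): third position 4-fold.
Codon 10 GCC (Ala): third position 4-fold.
Four-fold degenerate third positions: 6.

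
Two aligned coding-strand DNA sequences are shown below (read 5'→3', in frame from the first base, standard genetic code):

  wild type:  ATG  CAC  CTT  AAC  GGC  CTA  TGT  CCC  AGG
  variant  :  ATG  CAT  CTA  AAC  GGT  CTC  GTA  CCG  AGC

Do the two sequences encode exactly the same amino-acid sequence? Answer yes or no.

Codon 1: ATG Met / ATG Met — identical.
Codon 2: CAC His / CAT His — synonymous.
Codon 3: CTT Leu / CTA Leu — synonymous.
Codon 4: AAC Asn / AAC Asn — identical.
Codon 5: GGC Gly / GGT Gly — synonymous.
Codon 6: CTA Leu / CTC Leu — synonymous.
Codon 7: TGT Cys / GTA Val — nonsynonymous.
Codon 8: CCC Pro / CCG Pro — synonymous.
Codon 9: AGG Arg / AGC Ser — nonsynonymous.
Nonsynonymous differences: 2 → different protein.

no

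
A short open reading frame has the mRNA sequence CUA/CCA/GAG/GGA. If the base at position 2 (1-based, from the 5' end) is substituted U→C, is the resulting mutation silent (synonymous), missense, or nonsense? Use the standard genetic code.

missense

Position 2 falls in codon 1: CUA → Leu.
After the substitution the codon is CCA → Pro.
Leu ≠ Pro, so this is a missense mutation.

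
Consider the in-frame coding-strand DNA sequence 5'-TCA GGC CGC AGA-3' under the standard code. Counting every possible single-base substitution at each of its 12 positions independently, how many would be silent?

Codon 1 (TCA, Ser): 3 synonymous substitutions.
Codon 2 (GGC, Gly): 3 synonymous substitutions.
Codon 3 (CGC, Arg): 3 synonymous substitutions.
Codon 4 (AGA, Arg): 2 synonymous substitutions.
Total: 3 + 3 + 3 + 2 = 11.

11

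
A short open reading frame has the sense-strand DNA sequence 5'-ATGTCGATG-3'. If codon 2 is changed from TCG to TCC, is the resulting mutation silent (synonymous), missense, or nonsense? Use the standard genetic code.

silent

Position 6 falls in codon 2: TCG → Ser.
After the substitution the codon is TCC → Ser.
Both encode Ser, so the change is synonymous.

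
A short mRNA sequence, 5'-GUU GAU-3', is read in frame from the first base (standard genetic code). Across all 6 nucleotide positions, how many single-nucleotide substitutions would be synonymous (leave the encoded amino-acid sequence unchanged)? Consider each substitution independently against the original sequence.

4

Codon 1 (GUU, Val): 3 synonymous substitutions.
Codon 2 (GAU, Asp): 1 synonymous substitution.
Total: 3 + 1 = 4.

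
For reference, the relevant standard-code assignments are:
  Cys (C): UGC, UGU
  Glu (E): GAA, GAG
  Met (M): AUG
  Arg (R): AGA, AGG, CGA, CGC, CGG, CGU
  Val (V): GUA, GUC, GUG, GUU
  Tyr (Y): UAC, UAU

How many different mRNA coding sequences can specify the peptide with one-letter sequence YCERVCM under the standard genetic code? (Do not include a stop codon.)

Tyr: 2 codons.
Cys: 2 codons.
Glu: 2 codons.
Arg: 6 codons.
Val: 4 codons.
Cys: 2 codons.
Met: 1 codon.
2 × 2 × 2 × 6 × 4 × 2 × 1 = 384.

384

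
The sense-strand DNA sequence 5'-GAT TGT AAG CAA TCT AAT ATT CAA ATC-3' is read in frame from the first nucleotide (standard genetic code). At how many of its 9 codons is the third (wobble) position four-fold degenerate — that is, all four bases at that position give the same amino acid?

Codon 1 GAT (Asp): third position 2-fold.
Codon 2 TGT (Cys): third position 2-fold.
Codon 3 AAG (Lys): third position 2-fold.
Codon 4 CAA (Gln): third position 2-fold.
Codon 5 TCT (Ser): third position 4-fold.
Codon 6 AAT (Asn): third position 2-fold.
Codon 7 ATT (Ile): third position 3-fold.
Codon 8 CAA (Gln): third position 2-fold.
Codon 9 ATC (Ile): third position 3-fold.
Four-fold degenerate third positions: 1.

1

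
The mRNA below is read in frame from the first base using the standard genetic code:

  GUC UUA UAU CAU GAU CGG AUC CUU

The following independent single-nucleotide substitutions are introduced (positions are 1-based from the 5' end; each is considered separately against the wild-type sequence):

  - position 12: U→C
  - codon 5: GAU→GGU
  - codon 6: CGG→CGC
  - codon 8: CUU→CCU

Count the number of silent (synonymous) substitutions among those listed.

Codon 4: CAU (His) → CAC (His) — synonymous.
Codon 5: GAU (Asp) → GGU (Gly) — missense.
Codon 6: CGG (Arg) → CGC (Arg) — synonymous.
Codon 8: CUU (Leu) → CCU (Pro) — missense.
Synonymous: 2 of 4.

2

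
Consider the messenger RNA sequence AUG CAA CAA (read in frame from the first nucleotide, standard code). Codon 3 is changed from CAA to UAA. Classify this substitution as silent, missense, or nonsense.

nonsense

Position 7 falls in codon 3: CAA → Gln.
After the substitution the codon is UAA → Stop.
The new codon is a stop codon, so this is a nonsense mutation.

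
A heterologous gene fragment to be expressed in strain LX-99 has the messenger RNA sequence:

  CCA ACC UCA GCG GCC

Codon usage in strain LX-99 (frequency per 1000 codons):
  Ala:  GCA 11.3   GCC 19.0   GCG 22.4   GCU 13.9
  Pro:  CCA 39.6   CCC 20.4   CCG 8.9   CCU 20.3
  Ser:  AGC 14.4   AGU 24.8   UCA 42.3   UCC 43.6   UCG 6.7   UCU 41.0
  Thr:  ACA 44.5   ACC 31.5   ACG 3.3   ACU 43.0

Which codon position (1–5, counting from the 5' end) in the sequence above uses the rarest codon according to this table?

Codon 1 CCA (Pro): 39.6 per 1000.
Codon 2 ACC (Thr): 31.5 per 1000.
Codon 3 UCA (Ser): 42.3 per 1000.
Codon 4 GCG (Ala): 22.4 per 1000.
Codon 5 GCC (Ala): 19.0 per 1000.
Lowest frequency is 19.0 at codon 5.

5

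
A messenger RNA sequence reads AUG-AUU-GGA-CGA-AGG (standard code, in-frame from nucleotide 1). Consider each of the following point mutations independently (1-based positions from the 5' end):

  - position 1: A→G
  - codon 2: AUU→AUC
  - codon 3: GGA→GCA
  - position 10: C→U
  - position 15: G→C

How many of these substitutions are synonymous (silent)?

1

Codon 1: AUG (Met) → GUG (Val) — missense.
Codon 2: AUU (Ile) → AUC (Ile) — synonymous.
Codon 3: GGA (Gly) → GCA (Ala) — missense.
Codon 4: CGA (Arg) → UGA (Stop) — nonsense.
Codon 5: AGG (Arg) → AGC (Ser) — missense.
Synonymous: 1 of 5.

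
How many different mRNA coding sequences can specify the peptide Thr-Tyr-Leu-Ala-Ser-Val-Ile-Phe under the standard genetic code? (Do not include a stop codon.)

Thr: 4 codons.
Tyr: 2 codons.
Leu: 6 codons.
Ala: 4 codons.
Ser: 6 codons.
Val: 4 codons.
Ile: 3 codons.
Phe: 2 codons.
4 × 2 × 6 × 4 × 6 × 4 × 3 × 2 = 27648.

27648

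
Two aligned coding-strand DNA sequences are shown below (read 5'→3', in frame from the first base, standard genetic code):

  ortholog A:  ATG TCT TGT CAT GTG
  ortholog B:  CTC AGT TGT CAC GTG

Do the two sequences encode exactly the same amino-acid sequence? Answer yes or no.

no

Codon 1: ATG Met / CTC Leu — nonsynonymous.
Codon 2: TCT Ser / AGT Ser — synonymous.
Codon 3: TGT Cys / TGT Cys — identical.
Codon 4: CAT His / CAC His — synonymous.
Codon 5: GTG Val / GTG Val — identical.
Nonsynonymous differences: 1 → different protein.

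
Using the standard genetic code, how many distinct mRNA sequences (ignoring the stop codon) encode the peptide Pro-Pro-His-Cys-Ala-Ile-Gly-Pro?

12288

Pro: 4 codons.
Pro: 4 codons.
His: 2 codons.
Cys: 2 codons.
Ala: 4 codons.
Ile: 3 codons.
Gly: 4 codons.
Pro: 4 codons.
4 × 4 × 2 × 2 × 4 × 3 × 4 × 4 = 12288.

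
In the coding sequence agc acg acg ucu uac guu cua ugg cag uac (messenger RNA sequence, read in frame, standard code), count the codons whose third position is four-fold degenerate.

5

Codon 1 AGC (Ser): third position 2-fold.
Codon 2 ACG (Thr): third position 4-fold.
Codon 3 ACG (Thr): third position 4-fold.
Codon 4 UCU (Ser): third position 4-fold.
Codon 5 UAC (Tyr): third position 2-fold.
Codon 6 GUU (Val): third position 4-fold.
Codon 7 CUA (Leu): third position 4-fold.
Codon 8 UGG (Trp): third position 1-fold.
Codon 9 CAG (Gln): third position 2-fold.
Codon 10 UAC (Tyr): third position 2-fold.
Four-fold degenerate third positions: 5.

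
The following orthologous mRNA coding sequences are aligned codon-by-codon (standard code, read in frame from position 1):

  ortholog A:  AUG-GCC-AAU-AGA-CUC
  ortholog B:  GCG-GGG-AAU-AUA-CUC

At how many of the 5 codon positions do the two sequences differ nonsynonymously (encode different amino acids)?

3

Codon 1: AUG Met / GCG Ala — nonsynonymous.
Codon 2: GCC Ala / GGG Gly — nonsynonymous.
Codon 3: AAU Asn / AAU Asn — identical.
Codon 4: AGA Arg / AUA Ile — nonsynonymous.
Codon 5: CUC Leu / CUC Leu — identical.
Nonsynonymous differences: 3.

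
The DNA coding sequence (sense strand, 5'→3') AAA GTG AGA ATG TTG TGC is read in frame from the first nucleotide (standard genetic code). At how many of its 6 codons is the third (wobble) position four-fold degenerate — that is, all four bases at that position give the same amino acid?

1

Codon 1 AAA (Lys): third position 2-fold.
Codon 2 GTG (Val): third position 4-fold.
Codon 3 AGA (Arg): third position 2-fold.
Codon 4 ATG (Met): third position 1-fold.
Codon 5 TTG (Leu): third position 2-fold.
Codon 6 TGC (Cys): third position 2-fold.
Four-fold degenerate third positions: 1.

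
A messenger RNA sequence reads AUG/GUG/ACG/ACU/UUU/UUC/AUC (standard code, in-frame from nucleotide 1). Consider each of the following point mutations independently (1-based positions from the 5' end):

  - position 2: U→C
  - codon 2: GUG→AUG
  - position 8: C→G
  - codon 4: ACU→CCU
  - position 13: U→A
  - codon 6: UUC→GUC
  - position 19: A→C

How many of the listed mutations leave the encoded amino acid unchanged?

0

Codon 1: AUG (Met) → ACG (Thr) — missense.
Codon 2: GUG (Val) → AUG (Met) — missense.
Codon 3: ACG (Thr) → AGG (Arg) — missense.
Codon 4: ACU (Thr) → CCU (Pro) — missense.
Codon 5: UUU (Phe) → AUU (Ile) — missense.
Codon 6: UUC (Phe) → GUC (Val) — missense.
Codon 7: AUC (Ile) → CUC (Leu) — missense.
Synonymous: 0 of 7.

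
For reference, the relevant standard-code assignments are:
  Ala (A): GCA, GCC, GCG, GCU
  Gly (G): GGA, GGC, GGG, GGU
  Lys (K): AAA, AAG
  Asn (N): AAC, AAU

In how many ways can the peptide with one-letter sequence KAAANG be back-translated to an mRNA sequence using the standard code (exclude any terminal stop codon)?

1024

Lys: 2 codons.
Ala: 4 codons.
Ala: 4 codons.
Ala: 4 codons.
Asn: 2 codons.
Gly: 4 codons.
2 × 4 × 4 × 4 × 2 × 4 = 1024.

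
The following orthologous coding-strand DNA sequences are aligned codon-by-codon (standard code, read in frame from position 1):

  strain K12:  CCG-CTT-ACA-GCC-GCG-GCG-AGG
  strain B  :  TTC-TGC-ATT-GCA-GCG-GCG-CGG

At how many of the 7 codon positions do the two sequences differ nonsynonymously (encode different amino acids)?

Codon 1: CCG Pro / TTC Phe — nonsynonymous.
Codon 2: CTT Leu / TGC Cys — nonsynonymous.
Codon 3: ACA Thr / ATT Ile — nonsynonymous.
Codon 4: GCC Ala / GCA Ala — synonymous.
Codon 5: GCG Ala / GCG Ala — identical.
Codon 6: GCG Ala / GCG Ala — identical.
Codon 7: AGG Arg / CGG Arg — synonymous.
Nonsynonymous differences: 3.

3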